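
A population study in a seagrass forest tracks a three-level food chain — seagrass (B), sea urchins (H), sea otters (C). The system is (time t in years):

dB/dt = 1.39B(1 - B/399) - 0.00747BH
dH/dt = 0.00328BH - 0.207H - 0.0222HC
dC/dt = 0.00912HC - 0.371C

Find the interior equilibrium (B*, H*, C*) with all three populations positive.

From dC/dt = 0: 0.00912H* = 0.371, so H* = 40.7.
From dB/dt = 0: 1.39(1 - B*/399) = 0.00747·40.7, giving B* = 399·(1 - 0.219) = 312.
From dH/dt = 0: 0.00328·312 - 0.207 = 0.0222C*, so C* = 0.816/0.0222 = 36.7.

B* ≈ 312, H* ≈ 40.7, C* ≈ 36.7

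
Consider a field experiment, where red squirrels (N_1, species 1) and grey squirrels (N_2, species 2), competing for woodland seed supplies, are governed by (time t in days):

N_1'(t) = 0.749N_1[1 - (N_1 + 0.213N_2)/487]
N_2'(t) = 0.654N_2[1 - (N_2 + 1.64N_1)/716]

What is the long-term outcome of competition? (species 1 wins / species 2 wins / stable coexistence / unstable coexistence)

species 1 excludes species 2

Compare the nullcline intercepts: K1/α12 = 487/0.213 = 2290 > K2 = 716; K2/α21 = 716/1.64 = 437 < K1 = 487.
Since the inequalities point opposite ways, species 1 can invade but species 2 cannot.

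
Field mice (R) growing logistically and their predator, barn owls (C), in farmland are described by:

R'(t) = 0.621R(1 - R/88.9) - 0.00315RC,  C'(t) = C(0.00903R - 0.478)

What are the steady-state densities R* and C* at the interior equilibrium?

R* ≈ 52.9, C* ≈ 79.8

From dC/dt = 0 with C > 0: 0.00903R* = 0.478, so R* = 52.9.
Substitute into dR/dt = 0: 0.621(1 - 52.9/88.9) = 0.00315C*.
The bracket is 0.405, giving C* = 0.251/0.00315 = 79.8.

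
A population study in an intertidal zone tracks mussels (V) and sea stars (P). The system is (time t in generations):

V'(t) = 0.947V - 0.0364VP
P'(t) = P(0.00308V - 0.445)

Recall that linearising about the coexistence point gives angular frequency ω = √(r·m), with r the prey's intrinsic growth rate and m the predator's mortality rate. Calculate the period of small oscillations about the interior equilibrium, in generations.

T ≈ 9.68 generations

Here r = 0.947 and m = 0.445, so r·m = 0.421.
ω = √0.421 = 0.649 per generation, hence T = 2π/ω ≈ 9.68 generations.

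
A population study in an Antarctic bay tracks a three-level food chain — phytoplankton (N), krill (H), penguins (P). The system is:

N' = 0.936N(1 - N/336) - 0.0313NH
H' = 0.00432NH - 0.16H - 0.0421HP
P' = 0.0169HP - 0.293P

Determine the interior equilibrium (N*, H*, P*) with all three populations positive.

N* ≈ 141, H* ≈ 17.3, P* ≈ 10.7

From dP/dt = 0: 0.0169H* = 0.293, so H* = 17.3.
From dN/dt = 0: 0.936(1 - N*/336) = 0.0313·17.3, giving N* = 336·(1 - 0.58) = 141.
From dH/dt = 0: 0.00432·141 - 0.16 = 0.0421P*, so P* = 0.45/0.0421 = 10.7.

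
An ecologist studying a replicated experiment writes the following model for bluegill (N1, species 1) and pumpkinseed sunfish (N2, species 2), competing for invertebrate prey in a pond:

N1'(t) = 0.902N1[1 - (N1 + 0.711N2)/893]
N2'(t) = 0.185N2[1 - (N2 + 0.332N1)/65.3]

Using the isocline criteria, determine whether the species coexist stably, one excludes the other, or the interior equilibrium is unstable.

species 1 excludes species 2

Compare the nullcline intercepts: K1/α12 = 893/0.711 = 1260 > K2 = 65.3; K2/α21 = 65.3/0.332 = 197 < K1 = 893.
Since the inequalities point opposite ways, species 1 can invade but species 2 cannot.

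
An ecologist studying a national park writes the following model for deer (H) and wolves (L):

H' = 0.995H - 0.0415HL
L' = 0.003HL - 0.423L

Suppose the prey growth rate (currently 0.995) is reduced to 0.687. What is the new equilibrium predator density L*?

At the interior fixed point, setting dH/dt = 0 with H > 0 fixes L* = (prey growth rate)/(HL coefficient) — independent of the other coefficients.
With the change, L* = 0.687/0.0415 = 16.6; it falls from 24.

L* ≈ 16.6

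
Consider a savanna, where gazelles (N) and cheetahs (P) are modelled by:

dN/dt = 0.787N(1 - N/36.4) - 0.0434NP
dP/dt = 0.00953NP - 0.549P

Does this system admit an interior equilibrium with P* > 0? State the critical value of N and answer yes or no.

The predator equation gives dP/dt > 0 only when N > 0.549/0.00953 = 57.6.
Without the predator, N → K = 36.4. Since 36.4 < 57.6, the predator cannot invade.

Threshold N = 57.6; K < 57.6, so no, the predator goes extinct.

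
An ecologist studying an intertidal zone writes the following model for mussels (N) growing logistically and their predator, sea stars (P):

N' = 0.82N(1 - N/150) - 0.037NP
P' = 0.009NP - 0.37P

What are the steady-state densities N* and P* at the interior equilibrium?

From dP/dt = 0 with P > 0: 0.009N* = 0.37, so N* = 41.1.
Substitute into dN/dt = 0: 0.82(1 - 41.1/150) = 0.037P*.
The bracket is 0.726, giving P* = 0.595/0.037 = 16.1.

N* ≈ 41.1, P* ≈ 16.1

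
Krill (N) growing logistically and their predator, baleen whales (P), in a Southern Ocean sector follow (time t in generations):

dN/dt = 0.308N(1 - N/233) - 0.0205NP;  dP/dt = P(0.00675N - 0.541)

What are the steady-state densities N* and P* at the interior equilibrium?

N* ≈ 80.1, P* ≈ 9.86

From dP/dt = 0 with P > 0: 0.00675N* = 0.541, so N* = 80.1.
Substitute into dN/dt = 0: 0.308(1 - 80.1/233) = 0.0205P*.
The bracket is 0.656, giving P* = 0.202/0.0205 = 9.86.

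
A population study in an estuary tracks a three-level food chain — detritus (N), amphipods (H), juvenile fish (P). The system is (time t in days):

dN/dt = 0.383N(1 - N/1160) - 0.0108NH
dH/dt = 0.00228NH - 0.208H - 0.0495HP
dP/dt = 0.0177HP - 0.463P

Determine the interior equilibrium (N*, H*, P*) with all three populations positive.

From dP/dt = 0: 0.0177H* = 0.463, so H* = 26.2.
From dN/dt = 0: 0.383(1 - N*/1160) = 0.0108·26.2, giving N* = 1160·(1 - 0.738) = 304.
From dH/dt = 0: 0.00228·304 - 0.208 = 0.0495P*, so P* = 0.486/0.0495 = 9.82.

N* ≈ 304, H* ≈ 26.2, P* ≈ 9.82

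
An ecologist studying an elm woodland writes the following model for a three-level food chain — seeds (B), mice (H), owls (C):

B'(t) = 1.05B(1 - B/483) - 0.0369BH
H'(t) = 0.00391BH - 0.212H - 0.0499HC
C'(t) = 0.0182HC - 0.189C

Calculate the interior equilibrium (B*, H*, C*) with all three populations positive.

From dC/dt = 0: 0.0182H* = 0.189, so H* = 10.4.
From dB/dt = 0: 1.05(1 - B*/483) = 0.0369·10.4, giving B* = 483·(1 - 0.365) = 307.
From dH/dt = 0: 0.00391·307 - 0.212 = 0.0499C*, so C* = 0.987/0.0499 = 19.8.

B* ≈ 307, H* ≈ 10.4, C* ≈ 19.8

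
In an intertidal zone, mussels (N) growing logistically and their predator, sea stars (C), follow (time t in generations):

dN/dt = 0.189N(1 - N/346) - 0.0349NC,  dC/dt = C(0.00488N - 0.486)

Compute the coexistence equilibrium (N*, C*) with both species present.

From dC/dt = 0 with C > 0: 0.00488N* = 0.486, so N* = 99.6.
Substitute into dN/dt = 0: 0.189(1 - 99.6/346) = 0.0349C*.
The bracket is 0.712, giving C* = 0.135/0.0349 = 3.86.

N* ≈ 99.6, C* ≈ 3.86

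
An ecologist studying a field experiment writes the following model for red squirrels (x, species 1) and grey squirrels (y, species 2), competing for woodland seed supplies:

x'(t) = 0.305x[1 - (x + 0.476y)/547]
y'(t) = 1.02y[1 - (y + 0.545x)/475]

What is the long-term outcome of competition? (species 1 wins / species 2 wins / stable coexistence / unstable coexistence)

stable coexistence

Compare the nullcline intercepts: K1/α12 = 547/0.476 = 1150 > K2 = 475; K2/α21 = 475/0.545 = 872 > K1 = 547.
Since both inequalities hold, each species can invade when rare, so the interior equilibrium is stable.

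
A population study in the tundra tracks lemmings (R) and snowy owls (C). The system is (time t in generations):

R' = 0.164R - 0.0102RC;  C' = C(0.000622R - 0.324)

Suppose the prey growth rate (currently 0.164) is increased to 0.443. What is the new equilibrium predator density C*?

C* ≈ 43.4

At the interior fixed point, setting dR/dt = 0 with R > 0 fixes C* = (prey growth rate)/(RC coefficient) — independent of the other coefficients.
With the change, C* = 0.443/0.0102 = 43.4; it rises from 16.1.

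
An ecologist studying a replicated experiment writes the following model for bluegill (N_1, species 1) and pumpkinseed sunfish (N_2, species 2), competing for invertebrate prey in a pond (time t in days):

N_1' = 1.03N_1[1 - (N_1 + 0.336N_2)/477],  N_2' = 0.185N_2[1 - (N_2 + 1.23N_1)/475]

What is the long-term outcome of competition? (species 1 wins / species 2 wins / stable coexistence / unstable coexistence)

species 1 excludes species 2

Compare the nullcline intercepts: K1/α12 = 477/0.336 = 1420 > K2 = 475; K2/α21 = 475/1.23 = 386 < K1 = 477.
Since the inequalities point opposite ways, species 1 can invade but species 2 cannot.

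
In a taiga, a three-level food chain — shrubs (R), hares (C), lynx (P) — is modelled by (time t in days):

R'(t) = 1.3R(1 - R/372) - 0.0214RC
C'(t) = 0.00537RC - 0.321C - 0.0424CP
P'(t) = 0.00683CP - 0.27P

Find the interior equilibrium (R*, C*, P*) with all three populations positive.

R* ≈ 130, C* ≈ 39.5, P* ≈ 8.88

From dP/dt = 0: 0.00683C* = 0.27, so C* = 39.5.
From dR/dt = 0: 1.3(1 - R*/372) = 0.0214·39.5, giving R* = 372·(1 - 0.651) = 130.
From dC/dt = 0: 0.00537·130 - 0.321 = 0.0424P*, so P* = 0.377/0.0424 = 8.88.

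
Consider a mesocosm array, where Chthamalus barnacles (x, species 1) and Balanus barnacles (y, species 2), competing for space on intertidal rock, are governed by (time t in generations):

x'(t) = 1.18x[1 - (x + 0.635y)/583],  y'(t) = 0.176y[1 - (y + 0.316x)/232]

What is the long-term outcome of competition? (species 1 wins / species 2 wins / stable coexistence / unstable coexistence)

Compare the nullcline intercepts: K1/α12 = 583/0.635 = 918 > K2 = 232; K2/α21 = 232/0.316 = 734 > K1 = 583.
Since both inequalities hold, each species can invade when rare, so the interior equilibrium is stable.

stable coexistence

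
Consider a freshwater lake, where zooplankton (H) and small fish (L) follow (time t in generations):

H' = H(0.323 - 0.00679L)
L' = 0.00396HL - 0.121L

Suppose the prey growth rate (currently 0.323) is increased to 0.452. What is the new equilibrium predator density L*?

At the interior fixed point, setting dH/dt = 0 with H > 0 fixes L* = (prey growth rate)/(HL coefficient) — independent of the other coefficients.
With the change, L* = 0.452/0.00679 = 66.6; it rises from 47.6.

L* ≈ 66.6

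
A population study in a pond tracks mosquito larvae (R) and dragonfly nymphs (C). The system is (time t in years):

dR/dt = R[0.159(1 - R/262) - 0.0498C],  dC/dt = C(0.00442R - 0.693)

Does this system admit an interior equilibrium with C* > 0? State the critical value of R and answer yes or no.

Threshold R = 157; K > 157, so yes, the predator persists.

The predator equation gives dC/dt > 0 only when R > 0.693/0.00442 = 157.
Without the predator, R → K = 262. Since 262 > 157, the predator can invade and persist.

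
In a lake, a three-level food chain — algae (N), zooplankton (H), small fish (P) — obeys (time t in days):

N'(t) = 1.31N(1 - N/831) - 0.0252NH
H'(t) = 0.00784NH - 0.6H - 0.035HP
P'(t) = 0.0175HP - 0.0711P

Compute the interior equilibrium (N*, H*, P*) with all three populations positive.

From dP/dt = 0: 0.0175H* = 0.0711, so H* = 4.06.
From dN/dt = 0: 1.31(1 - N*/831) = 0.0252·4.06, giving N* = 831·(1 - 0.0782) = 766.
From dH/dt = 0: 0.00784·766 - 0.6 = 0.035P*, so P* = 5.41/0.035 = 154.

N* ≈ 766, H* ≈ 4.06, P* ≈ 154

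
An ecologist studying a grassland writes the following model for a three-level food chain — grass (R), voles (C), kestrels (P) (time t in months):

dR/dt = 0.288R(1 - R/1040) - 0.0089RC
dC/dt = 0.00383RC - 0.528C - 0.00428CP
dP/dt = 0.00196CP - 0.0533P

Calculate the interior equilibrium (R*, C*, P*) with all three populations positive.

R* ≈ 166, C* ≈ 27.2, P* ≈ 25.2

From dP/dt = 0: 0.00196C* = 0.0533, so C* = 27.2.
From dR/dt = 0: 0.288(1 - R*/1040) = 0.0089·27.2, giving R* = 1040·(1 - 0.84) = 166.
From dC/dt = 0: 0.00383·166 - 0.528 = 0.00428P*, so P* = 0.108/0.00428 = 25.2.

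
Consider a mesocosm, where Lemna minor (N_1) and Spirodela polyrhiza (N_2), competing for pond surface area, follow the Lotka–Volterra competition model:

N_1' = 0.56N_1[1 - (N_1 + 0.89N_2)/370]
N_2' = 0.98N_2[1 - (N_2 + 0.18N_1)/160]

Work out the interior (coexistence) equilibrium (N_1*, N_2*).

Setting both brackets to zero gives the nullclines N_1 + 0.89N_2 = 370 and 0.18N_1 + N_2 = 160.
Substituting N_2 = 160 - 0.18N_1 into the first: N_1(1 - 0.89·0.18) = 370 - 0.89·160.
So N_1* = 228/0.84 = 271, and then N_2* = 160 - 0.18·271 = 111.

N_1* ≈ 271, N_2* ≈ 111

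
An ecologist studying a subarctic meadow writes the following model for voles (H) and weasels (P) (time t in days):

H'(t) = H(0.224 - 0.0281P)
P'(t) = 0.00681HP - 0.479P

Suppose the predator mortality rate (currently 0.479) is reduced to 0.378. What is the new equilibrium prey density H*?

At the interior fixed point, setting dP/dt = 0 with P > 0 fixes H* = (predator death rate)/(HP coefficient) — independent of the other coefficients.
With the change, H* = 0.378/0.00681 = 55.5; it falls from 70.3.

H* ≈ 55.5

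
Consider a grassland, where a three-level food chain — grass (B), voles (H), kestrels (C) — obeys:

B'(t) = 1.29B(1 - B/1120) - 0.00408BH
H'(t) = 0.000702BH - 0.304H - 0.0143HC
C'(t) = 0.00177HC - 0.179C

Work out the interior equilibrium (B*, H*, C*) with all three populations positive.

B* ≈ 762, H* ≈ 101, C* ≈ 16.1

From dC/dt = 0: 0.00177H* = 0.179, so H* = 101.
From dB/dt = 0: 1.29(1 - B*/1120) = 0.00408·101, giving B* = 1120·(1 - 0.32) = 762.
From dH/dt = 0: 0.000702·762 - 0.304 = 0.0143C*, so C* = 0.231/0.0143 = 16.1.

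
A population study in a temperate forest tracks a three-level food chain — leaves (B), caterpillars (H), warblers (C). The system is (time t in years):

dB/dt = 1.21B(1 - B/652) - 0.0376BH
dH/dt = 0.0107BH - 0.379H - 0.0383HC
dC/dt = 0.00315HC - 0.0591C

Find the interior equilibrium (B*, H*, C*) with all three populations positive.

B* ≈ 272, H* ≈ 18.8, C* ≈ 66.1

From dC/dt = 0: 0.00315H* = 0.0591, so H* = 18.8.
From dB/dt = 0: 1.21(1 - B*/652) = 0.0376·18.8, giving B* = 652·(1 - 0.583) = 272.
From dH/dt = 0: 0.0107·272 - 0.379 = 0.0383C*, so C* = 2.53/0.0383 = 66.1.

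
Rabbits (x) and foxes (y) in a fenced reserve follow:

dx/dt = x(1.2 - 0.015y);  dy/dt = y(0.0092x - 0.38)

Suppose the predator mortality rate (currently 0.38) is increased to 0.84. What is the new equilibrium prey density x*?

x* ≈ 91.3

At the interior fixed point, setting dy/dt = 0 with y > 0 fixes x* = (predator death rate)/(xy coefficient) — independent of the other coefficients.
With the change, x* = 0.84/0.0092 = 91.3; it rises from 41.3.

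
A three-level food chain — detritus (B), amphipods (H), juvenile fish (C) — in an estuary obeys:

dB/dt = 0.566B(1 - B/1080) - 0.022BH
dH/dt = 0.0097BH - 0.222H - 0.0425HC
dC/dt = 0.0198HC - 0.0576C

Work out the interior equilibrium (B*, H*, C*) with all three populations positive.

B* ≈ 958, H* ≈ 2.91, C* ≈ 213

From dC/dt = 0: 0.0198H* = 0.0576, so H* = 2.91.
From dB/dt = 0: 0.566(1 - B*/1080) = 0.022·2.91, giving B* = 1080·(1 - 0.113) = 958.
From dH/dt = 0: 0.0097·958 - 0.222 = 0.0425C*, so C* = 9.07/0.0425 = 213.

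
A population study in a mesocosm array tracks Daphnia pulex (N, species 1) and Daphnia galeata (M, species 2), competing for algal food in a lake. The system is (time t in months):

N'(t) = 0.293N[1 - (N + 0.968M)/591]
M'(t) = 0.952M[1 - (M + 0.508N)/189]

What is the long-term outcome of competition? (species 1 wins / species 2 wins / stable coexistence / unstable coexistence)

Compare the nullcline intercepts: K1/α12 = 591/0.968 = 611 > K2 = 189; K2/α21 = 189/0.508 = 372 < K1 = 591.
Since the inequalities point opposite ways, species 1 can invade but species 2 cannot.

species 1 excludes species 2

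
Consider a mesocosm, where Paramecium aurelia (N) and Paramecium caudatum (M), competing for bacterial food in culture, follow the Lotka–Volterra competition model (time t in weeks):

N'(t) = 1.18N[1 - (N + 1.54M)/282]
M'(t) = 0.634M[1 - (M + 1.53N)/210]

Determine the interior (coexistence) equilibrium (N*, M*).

Setting both brackets to zero gives the nullclines N + 1.54M = 282 and 1.53N + M = 210.
Substituting M = 210 - 1.53N into the first: N(1 - 1.54·1.53) = 282 - 1.54·210.
So N* = -41.4/-1.36 = 30.5, and then M* = 210 - 1.53·30.5 = 163.

N* ≈ 30.5, M* ≈ 163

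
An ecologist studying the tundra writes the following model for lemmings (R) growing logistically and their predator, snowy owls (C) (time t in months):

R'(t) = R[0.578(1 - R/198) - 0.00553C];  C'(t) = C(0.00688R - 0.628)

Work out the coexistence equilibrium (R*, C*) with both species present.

From dC/dt = 0 with C > 0: 0.00688R* = 0.628, so R* = 91.3.
Substitute into dR/dt = 0: 0.578(1 - 91.3/198) = 0.00553C*.
The bracket is 0.539, giving C* = 0.312/0.00553 = 56.3.

R* ≈ 91.3, C* ≈ 56.3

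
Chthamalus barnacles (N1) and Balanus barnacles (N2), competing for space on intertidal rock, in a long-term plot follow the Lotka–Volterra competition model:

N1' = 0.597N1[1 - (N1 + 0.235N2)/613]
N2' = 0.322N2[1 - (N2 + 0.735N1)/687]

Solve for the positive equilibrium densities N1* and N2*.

Setting both brackets to zero gives the nullclines N1 + 0.235N2 = 613 and 0.735N1 + N2 = 687.
Substituting N2 = 687 - 0.735N1 into the first: N1(1 - 0.235·0.735) = 613 - 0.235·687.
So N1* = 452/0.827 = 546, and then N2* = 687 - 0.735·546 = 286.

N1* ≈ 546, N2* ≈ 286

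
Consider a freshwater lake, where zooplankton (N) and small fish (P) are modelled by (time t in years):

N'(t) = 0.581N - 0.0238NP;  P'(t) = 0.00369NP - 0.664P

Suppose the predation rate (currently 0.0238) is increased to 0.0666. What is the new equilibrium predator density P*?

P* ≈ 8.72

At the interior fixed point, setting dN/dt = 0 with N > 0 fixes P* = (prey growth rate)/(NP coefficient) — independent of the other coefficients.
With the change, P* = 0.581/0.0666 = 8.72; it falls from 24.4.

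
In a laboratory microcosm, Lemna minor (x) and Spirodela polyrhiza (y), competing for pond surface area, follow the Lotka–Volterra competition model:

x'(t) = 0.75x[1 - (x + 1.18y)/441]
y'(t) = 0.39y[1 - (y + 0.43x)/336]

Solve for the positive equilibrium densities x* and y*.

Setting both brackets to zero gives the nullclines x + 1.18y = 441 and 0.43x + y = 336.
Substituting y = 336 - 0.43x into the first: x(1 - 1.18·0.43) = 441 - 1.18·336.
So x* = 44.5/0.493 = 90.4, and then y* = 336 - 0.43·90.4 = 297.

x* ≈ 90.4, y* ≈ 297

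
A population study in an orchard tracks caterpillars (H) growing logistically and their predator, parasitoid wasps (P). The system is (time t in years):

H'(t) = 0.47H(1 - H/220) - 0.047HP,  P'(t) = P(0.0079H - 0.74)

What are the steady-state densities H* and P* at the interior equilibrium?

From dP/dt = 0 with P > 0: 0.0079H* = 0.74, so H* = 93.7.
Substitute into dH/dt = 0: 0.47(1 - 93.7/220) = 0.047P*.
The bracket is 0.574, giving P* = 0.27/0.047 = 5.74.

H* ≈ 93.7, P* ≈ 5.74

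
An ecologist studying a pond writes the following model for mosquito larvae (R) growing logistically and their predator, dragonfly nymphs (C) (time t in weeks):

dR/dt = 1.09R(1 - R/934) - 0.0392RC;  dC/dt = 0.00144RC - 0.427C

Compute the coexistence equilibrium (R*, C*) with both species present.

From dC/dt = 0 with C > 0: 0.00144R* = 0.427, so R* = 297.
Substitute into dR/dt = 0: 1.09(1 - 297/934) = 0.0392C*.
The bracket is 0.683, giving C* = 0.744/0.0392 = 19.

R* ≈ 297, C* ≈ 19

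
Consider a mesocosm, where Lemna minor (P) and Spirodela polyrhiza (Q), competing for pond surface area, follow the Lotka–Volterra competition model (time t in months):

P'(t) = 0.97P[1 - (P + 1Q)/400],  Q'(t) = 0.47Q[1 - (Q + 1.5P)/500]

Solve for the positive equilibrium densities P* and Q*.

Setting both brackets to zero gives the nullclines P + 1Q = 400 and 1.5P + Q = 500.
Substituting Q = 500 - 1.5P into the first: P(1 - 1·1.5) = 400 - 1·500.
So P* = -100/-0.5 = 200, and then Q* = 500 - 1.5·200 = 200.

P* ≈ 200, Q* ≈ 200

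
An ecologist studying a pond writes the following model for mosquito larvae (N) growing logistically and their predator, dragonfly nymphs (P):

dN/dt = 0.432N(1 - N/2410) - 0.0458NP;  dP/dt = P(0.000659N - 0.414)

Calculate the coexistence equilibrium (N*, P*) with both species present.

N* ≈ 628, P* ≈ 6.97

From dP/dt = 0 with P > 0: 0.000659N* = 0.414, so N* = 628.
Substitute into dN/dt = 0: 0.432(1 - 628/2410) = 0.0458P*.
The bracket is 0.739, giving P* = 0.319/0.0458 = 6.97.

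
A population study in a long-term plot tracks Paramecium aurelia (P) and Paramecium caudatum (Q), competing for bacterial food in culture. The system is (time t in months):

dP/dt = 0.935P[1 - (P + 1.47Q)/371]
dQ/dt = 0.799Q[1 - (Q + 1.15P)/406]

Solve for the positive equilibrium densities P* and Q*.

P* ≈ 327, Q* ≈ 29.9

Setting both brackets to zero gives the nullclines P + 1.47Q = 371 and 1.15P + Q = 406.
Substituting Q = 406 - 1.15P into the first: P(1 - 1.47·1.15) = 371 - 1.47·406.
So P* = -226/-0.69 = 327, and then Q* = 406 - 1.15·327 = 29.9.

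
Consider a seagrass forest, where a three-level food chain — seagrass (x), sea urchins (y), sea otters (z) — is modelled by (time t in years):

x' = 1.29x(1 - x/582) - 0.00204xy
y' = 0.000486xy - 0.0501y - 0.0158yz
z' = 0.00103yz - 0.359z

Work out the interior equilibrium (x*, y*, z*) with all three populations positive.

From dz/dt = 0: 0.00103y* = 0.359, so y* = 349.
From dx/dt = 0: 1.29(1 - x*/582) = 0.00204·349, giving x* = 582·(1 - 0.551) = 261.
From dy/dt = 0: 0.000486·261 - 0.0501 = 0.0158z*, so z* = 0.0768/0.0158 = 4.86.

x* ≈ 261, y* ≈ 349, z* ≈ 4.86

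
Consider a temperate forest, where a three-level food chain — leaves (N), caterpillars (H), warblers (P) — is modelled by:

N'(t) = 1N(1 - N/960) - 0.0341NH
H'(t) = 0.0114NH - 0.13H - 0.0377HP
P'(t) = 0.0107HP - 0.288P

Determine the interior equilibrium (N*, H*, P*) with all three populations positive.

N* ≈ 78.9, H* ≈ 26.9, P* ≈ 20.4

From dP/dt = 0: 0.0107H* = 0.288, so H* = 26.9.
From dN/dt = 0: 1(1 - N*/960) = 0.0341·26.9, giving N* = 960·(1 - 0.918) = 78.9.
From dH/dt = 0: 0.0114·78.9 - 0.13 = 0.0377P*, so P* = 0.769/0.0377 = 20.4.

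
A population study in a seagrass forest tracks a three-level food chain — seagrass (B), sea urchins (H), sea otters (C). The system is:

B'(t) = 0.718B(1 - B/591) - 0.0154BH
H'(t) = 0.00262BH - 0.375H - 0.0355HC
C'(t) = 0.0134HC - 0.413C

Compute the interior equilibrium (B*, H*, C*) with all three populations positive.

B* ≈ 200, H* ≈ 30.8, C* ≈ 4.22

From dC/dt = 0: 0.0134H* = 0.413, so H* = 30.8.
From dB/dt = 0: 0.718(1 - B*/591) = 0.0154·30.8, giving B* = 591·(1 - 0.661) = 200.
From dH/dt = 0: 0.00262·200 - 0.375 = 0.0355C*, so C* = 0.15/0.0355 = 4.22.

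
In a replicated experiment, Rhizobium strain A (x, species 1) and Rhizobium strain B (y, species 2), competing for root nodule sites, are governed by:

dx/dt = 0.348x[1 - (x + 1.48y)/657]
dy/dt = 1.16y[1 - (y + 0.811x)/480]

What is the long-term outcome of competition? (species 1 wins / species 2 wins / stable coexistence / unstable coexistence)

unstable coexistence (outcome depends on initial conditions)

Compare the nullcline intercepts: K1/α12 = 657/1.48 = 444 < K2 = 480; K2/α21 = 480/0.811 = 592 < K1 = 657.
Since both are reversed, neither can invade when rare; the interior point is a saddle.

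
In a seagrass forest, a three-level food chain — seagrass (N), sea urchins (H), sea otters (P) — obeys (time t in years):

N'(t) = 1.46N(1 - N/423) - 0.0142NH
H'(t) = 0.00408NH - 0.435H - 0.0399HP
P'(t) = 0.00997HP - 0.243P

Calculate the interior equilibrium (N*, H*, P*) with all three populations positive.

From dP/dt = 0: 0.00997H* = 0.243, so H* = 24.4.
From dN/dt = 0: 1.46(1 - N*/423) = 0.0142·24.4, giving N* = 423·(1 - 0.237) = 323.
From dH/dt = 0: 0.00408·323 - 0.435 = 0.0399P*, so P* = 0.882/0.0399 = 22.1.

N* ≈ 323, H* ≈ 24.4, P* ≈ 22.1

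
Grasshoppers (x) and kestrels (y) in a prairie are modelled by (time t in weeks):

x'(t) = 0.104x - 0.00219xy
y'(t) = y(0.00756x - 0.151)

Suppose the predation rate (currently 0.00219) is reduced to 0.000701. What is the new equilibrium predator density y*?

y* ≈ 148

At the interior fixed point, setting dx/dt = 0 with x > 0 fixes y* = (prey growth rate)/(xy coefficient) — independent of the other coefficients.
With the change, y* = 0.104/0.000701 = 148; it rises from 47.5.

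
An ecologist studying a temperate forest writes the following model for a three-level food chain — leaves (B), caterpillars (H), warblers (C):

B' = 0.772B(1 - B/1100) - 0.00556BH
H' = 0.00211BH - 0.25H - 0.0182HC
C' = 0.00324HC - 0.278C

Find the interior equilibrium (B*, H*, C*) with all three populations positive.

B* ≈ 420, H* ≈ 85.8, C* ≈ 35

From dC/dt = 0: 0.00324H* = 0.278, so H* = 85.8.
From dB/dt = 0: 0.772(1 - B*/1100) = 0.00556·85.8, giving B* = 1100·(1 - 0.618) = 420.
From dH/dt = 0: 0.00211·420 - 0.25 = 0.0182C*, so C* = 0.637/0.0182 = 35.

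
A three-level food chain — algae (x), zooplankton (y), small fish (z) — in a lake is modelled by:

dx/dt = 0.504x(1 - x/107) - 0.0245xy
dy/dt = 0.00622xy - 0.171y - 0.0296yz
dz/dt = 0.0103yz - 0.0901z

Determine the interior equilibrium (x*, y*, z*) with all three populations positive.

x* ≈ 61.5, y* ≈ 8.75, z* ≈ 7.15

From dz/dt = 0: 0.0103y* = 0.0901, so y* = 8.75.
From dx/dt = 0: 0.504(1 - x*/107) = 0.0245·8.75, giving x* = 107·(1 - 0.425) = 61.5.
From dy/dt = 0: 0.00622·61.5 - 0.171 = 0.0296z*, so z* = 0.212/0.0296 = 7.15.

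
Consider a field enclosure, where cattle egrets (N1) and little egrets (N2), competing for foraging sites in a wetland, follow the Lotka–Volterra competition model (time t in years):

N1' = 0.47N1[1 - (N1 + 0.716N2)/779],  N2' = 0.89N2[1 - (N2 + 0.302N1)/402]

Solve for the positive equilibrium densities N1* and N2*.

N1* ≈ 627, N2* ≈ 213

Setting both brackets to zero gives the nullclines N1 + 0.716N2 = 779 and 0.302N1 + N2 = 402.
Substituting N2 = 402 - 0.302N1 into the first: N1(1 - 0.716·0.302) = 779 - 0.716·402.
So N1* = 491/0.784 = 627, and then N2* = 402 - 0.302·627 = 213.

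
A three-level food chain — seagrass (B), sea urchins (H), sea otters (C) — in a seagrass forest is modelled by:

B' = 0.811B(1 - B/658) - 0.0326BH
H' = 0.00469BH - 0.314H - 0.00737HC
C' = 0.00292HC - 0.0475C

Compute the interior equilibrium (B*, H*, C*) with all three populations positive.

B* ≈ 228, H* ≈ 16.3, C* ≈ 102

From dC/dt = 0: 0.00292H* = 0.0475, so H* = 16.3.
From dB/dt = 0: 0.811(1 - B*/658) = 0.0326·16.3, giving B* = 658·(1 - 0.654) = 228.
From dH/dt = 0: 0.00469·228 - 0.314 = 0.00737C*, so C* = 0.754/0.00737 = 102.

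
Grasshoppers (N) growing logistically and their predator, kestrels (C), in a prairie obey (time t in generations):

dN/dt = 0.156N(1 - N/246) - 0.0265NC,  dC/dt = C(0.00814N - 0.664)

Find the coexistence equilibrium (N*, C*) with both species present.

N* ≈ 81.6, C* ≈ 3.93

From dC/dt = 0 with C > 0: 0.00814N* = 0.664, so N* = 81.6.
Substitute into dN/dt = 0: 0.156(1 - 81.6/246) = 0.0265C*.
The bracket is 0.668, giving C* = 0.104/0.0265 = 3.93.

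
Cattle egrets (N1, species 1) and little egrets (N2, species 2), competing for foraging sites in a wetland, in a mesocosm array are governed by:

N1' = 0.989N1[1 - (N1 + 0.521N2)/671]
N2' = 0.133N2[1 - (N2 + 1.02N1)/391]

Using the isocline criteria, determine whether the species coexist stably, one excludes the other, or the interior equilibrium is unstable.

Compare the nullcline intercepts: K1/α12 = 671/0.521 = 1290 > K2 = 391; K2/α21 = 391/1.02 = 383 < K1 = 671.
Since the inequalities point opposite ways, species 1 can invade but species 2 cannot.

species 1 excludes species 2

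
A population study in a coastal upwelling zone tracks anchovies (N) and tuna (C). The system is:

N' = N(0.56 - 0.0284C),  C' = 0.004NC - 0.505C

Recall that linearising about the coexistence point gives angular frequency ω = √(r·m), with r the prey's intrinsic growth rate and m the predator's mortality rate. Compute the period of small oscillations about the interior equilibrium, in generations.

Here r = 0.56 and m = 0.505, so r·m = 0.283.
ω = √0.283 = 0.532 per generation, hence T = 2π/ω ≈ 11.8 generations.

T ≈ 11.8 generations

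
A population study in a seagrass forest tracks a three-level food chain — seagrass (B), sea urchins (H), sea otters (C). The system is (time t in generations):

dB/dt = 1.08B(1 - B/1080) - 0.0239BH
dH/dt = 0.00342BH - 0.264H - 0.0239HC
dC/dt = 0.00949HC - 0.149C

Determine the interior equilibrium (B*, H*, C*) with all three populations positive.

B* ≈ 705, H* ≈ 15.7, C* ≈ 89.8

From dC/dt = 0: 0.00949H* = 0.149, so H* = 15.7.
From dB/dt = 0: 1.08(1 - B*/1080) = 0.0239·15.7, giving B* = 1080·(1 - 0.347) = 705.
From dH/dt = 0: 0.00342·705 - 0.264 = 0.0239C*, so C* = 2.15/0.0239 = 89.8.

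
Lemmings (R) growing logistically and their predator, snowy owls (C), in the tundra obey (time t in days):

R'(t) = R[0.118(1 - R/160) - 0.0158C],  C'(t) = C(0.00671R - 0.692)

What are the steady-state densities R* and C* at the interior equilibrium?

From dC/dt = 0 with C > 0: 0.00671R* = 0.692, so R* = 103.
Substitute into dR/dt = 0: 0.118(1 - 103/160) = 0.0158C*.
The bracket is 0.355, giving C* = 0.0419/0.0158 = 2.65.

R* ≈ 103, C* ≈ 2.65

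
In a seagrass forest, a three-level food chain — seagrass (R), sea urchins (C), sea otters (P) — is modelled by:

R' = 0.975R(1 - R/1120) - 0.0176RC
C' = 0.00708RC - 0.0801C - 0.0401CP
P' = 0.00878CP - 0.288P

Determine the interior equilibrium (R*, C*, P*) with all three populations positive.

From dP/dt = 0: 0.00878C* = 0.288, so C* = 32.8.
From dR/dt = 0: 0.975(1 - R*/1120) = 0.0176·32.8, giving R* = 1120·(1 - 0.592) = 457.
From dC/dt = 0: 0.00708·457 - 0.0801 = 0.0401P*, so P* = 3.15/0.0401 = 78.7.

R* ≈ 457, C* ≈ 32.8, P* ≈ 78.7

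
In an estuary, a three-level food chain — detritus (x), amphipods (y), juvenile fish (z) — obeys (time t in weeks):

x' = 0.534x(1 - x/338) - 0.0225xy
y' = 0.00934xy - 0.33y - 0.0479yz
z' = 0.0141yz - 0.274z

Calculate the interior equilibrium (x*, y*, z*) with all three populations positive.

x* ≈ 61.2, y* ≈ 19.4, z* ≈ 5.05

From dz/dt = 0: 0.0141y* = 0.274, so y* = 19.4.
From dx/dt = 0: 0.534(1 - x*/338) = 0.0225·19.4, giving x* = 338·(1 - 0.819) = 61.2.
From dy/dt = 0: 0.00934·61.2 - 0.33 = 0.0479z*, so z* = 0.242/0.0479 = 5.05.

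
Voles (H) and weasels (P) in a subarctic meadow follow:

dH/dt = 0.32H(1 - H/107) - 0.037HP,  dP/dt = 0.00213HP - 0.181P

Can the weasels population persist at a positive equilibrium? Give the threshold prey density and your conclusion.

Threshold H = 85; K > 85, so yes, the predator persists.

The predator equation gives dP/dt > 0 only when H > 0.181/0.00213 = 85.
Without the predator, H → K = 107. Since 107 > 85, the predator can invade and persist.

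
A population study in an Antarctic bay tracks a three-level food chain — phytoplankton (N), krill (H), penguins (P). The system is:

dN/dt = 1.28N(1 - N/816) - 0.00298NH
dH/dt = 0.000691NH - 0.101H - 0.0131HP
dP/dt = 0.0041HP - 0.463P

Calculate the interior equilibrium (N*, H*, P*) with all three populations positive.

From dP/dt = 0: 0.0041H* = 0.463, so H* = 113.
From dN/dt = 0: 1.28(1 - N*/816) = 0.00298·113, giving N* = 816·(1 - 0.263) = 601.
From dH/dt = 0: 0.000691·601 - 0.101 = 0.0131P*, so P* = 0.315/0.0131 = 24.

N* ≈ 601, H* ≈ 113, P* ≈ 24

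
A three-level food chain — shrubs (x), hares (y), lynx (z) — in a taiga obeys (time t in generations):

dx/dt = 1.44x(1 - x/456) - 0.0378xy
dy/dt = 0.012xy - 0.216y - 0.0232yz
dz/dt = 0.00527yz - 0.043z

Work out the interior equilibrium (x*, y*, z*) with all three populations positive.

x* ≈ 358, y* ≈ 8.16, z* ≈ 176

From dz/dt = 0: 0.00527y* = 0.043, so y* = 8.16.
From dx/dt = 0: 1.44(1 - x*/456) = 0.0378·8.16, giving x* = 456·(1 - 0.214) = 358.
From dy/dt = 0: 0.012·358 - 0.216 = 0.0232z*, so z* = 4.08/0.0232 = 176.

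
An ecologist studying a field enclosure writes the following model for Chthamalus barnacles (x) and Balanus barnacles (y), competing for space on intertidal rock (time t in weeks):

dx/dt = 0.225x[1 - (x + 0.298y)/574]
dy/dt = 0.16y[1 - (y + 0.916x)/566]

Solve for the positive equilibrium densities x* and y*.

x* ≈ 558, y* ≈ 55.3

Setting both brackets to zero gives the nullclines x + 0.298y = 574 and 0.916x + y = 566.
Substituting y = 566 - 0.916x into the first: x(1 - 0.298·0.916) = 574 - 0.298·566.
So x* = 405/0.727 = 558, and then y* = 566 - 0.916·558 = 55.3.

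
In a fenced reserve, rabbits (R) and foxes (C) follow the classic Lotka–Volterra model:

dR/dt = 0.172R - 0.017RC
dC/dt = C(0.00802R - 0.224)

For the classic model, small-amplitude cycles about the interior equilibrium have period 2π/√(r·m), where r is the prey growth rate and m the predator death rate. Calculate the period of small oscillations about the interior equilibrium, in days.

Here r = 0.172 and m = 0.224, so r·m = 0.0385.
ω = √0.0385 = 0.196 per day, hence T = 2π/ω ≈ 32 days.

T ≈ 32 days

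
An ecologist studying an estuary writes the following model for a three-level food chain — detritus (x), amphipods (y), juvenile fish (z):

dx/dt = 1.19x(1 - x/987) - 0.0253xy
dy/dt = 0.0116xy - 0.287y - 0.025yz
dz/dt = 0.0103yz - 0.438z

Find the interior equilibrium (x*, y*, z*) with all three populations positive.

x* ≈ 94.7, y* ≈ 42.5, z* ≈ 32.4

From dz/dt = 0: 0.0103y* = 0.438, so y* = 42.5.
From dx/dt = 0: 1.19(1 - x*/987) = 0.0253·42.5, giving x* = 987·(1 - 0.904) = 94.7.
From dy/dt = 0: 0.0116·94.7 - 0.287 = 0.025z*, so z* = 0.811/0.025 = 32.4.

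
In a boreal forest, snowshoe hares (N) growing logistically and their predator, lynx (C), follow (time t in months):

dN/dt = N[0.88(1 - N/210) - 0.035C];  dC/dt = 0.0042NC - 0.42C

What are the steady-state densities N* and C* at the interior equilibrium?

N* ≈ 100, C* ≈ 13.2

From dC/dt = 0 with C > 0: 0.0042N* = 0.42, so N* = 100.
Substitute into dN/dt = 0: 0.88(1 - 100/210) = 0.035C*.
The bracket is 0.524, giving C* = 0.461/0.035 = 13.2.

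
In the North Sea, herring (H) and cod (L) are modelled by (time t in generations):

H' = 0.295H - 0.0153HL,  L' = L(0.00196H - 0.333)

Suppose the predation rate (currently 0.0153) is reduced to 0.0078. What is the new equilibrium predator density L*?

At the interior fixed point, setting dH/dt = 0 with H > 0 fixes L* = (prey growth rate)/(HL coefficient) — independent of the other coefficients.
With the change, L* = 0.295/0.0078 = 37.8; it rises from 19.3.

L* ≈ 37.8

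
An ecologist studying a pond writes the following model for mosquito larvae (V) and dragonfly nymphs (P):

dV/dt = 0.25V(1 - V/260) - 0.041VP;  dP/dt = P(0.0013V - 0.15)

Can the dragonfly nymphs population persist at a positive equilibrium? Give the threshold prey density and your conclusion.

The predator equation gives dP/dt > 0 only when V > 0.15/0.0013 = 115.
Without the predator, V → K = 260. Since 260 > 115, the predator can invade and persist.

Threshold V = 115; K > 115, so yes, the predator persists.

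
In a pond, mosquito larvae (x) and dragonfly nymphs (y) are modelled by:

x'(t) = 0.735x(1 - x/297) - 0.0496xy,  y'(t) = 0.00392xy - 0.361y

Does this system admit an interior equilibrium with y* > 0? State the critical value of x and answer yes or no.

Threshold x = 92.1; K > 92.1, so yes, the predator persists.

The predator equation gives dy/dt > 0 only when x > 0.361/0.00392 = 92.1.
Without the predator, x → K = 297. Since 297 > 92.1, the predator can invade and persist.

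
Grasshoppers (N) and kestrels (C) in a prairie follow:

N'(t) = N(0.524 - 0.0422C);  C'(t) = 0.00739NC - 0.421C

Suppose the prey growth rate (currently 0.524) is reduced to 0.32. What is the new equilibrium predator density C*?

At the interior fixed point, setting dN/dt = 0 with N > 0 fixes C* = (prey growth rate)/(NC coefficient) — independent of the other coefficients.
With the change, C* = 0.32/0.0422 = 7.58; it falls from 12.4.

C* ≈ 7.58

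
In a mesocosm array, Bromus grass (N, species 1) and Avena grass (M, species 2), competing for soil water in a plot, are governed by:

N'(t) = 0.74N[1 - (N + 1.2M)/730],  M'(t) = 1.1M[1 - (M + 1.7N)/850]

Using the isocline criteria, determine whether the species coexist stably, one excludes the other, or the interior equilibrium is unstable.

unstable coexistence (outcome depends on initial conditions)

Compare the nullcline intercepts: K1/α12 = 730/1.2 = 608 < K2 = 850; K2/α21 = 850/1.7 = 500 < K1 = 730.
Since both are reversed, neither can invade when rare; the interior point is a saddle.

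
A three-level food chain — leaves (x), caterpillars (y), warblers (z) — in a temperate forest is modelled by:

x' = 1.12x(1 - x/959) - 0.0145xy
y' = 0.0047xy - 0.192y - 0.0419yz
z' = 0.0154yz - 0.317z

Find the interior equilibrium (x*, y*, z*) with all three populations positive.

From dz/dt = 0: 0.0154y* = 0.317, so y* = 20.6.
From dx/dt = 0: 1.12(1 - x*/959) = 0.0145·20.6, giving x* = 959·(1 - 0.266) = 703.
From dy/dt = 0: 0.0047·703 - 0.192 = 0.0419z*, so z* = 3.11/0.0419 = 74.3.

x* ≈ 703, y* ≈ 20.6, z* ≈ 74.3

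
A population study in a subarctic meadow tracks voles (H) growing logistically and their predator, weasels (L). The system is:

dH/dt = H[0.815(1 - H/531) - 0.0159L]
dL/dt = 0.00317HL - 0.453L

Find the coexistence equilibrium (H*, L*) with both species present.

H* ≈ 143, L* ≈ 37.5

From dL/dt = 0 with L > 0: 0.00317H* = 0.453, so H* = 143.
Substitute into dH/dt = 0: 0.815(1 - 143/531) = 0.0159L*.
The bracket is 0.731, giving L* = 0.596/0.0159 = 37.5.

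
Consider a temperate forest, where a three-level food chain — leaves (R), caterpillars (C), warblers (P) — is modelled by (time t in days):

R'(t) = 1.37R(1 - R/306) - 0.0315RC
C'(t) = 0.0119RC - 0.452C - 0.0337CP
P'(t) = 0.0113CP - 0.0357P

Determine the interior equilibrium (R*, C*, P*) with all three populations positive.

From dP/dt = 0: 0.0113C* = 0.0357, so C* = 3.16.
From dR/dt = 0: 1.37(1 - R*/306) = 0.0315·3.16, giving R* = 306·(1 - 0.0726) = 284.
From dC/dt = 0: 0.0119·284 - 0.452 = 0.0337P*, so P* = 2.92/0.0337 = 86.8.

R* ≈ 284, C* ≈ 3.16, P* ≈ 86.8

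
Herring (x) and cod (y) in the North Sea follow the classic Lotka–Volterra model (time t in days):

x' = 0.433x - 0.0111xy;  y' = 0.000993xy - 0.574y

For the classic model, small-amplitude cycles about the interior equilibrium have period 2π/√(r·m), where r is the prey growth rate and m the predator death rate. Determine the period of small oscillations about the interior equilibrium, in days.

Here r = 0.433 and m = 0.574, so r·m = 0.249.
ω = √0.249 = 0.499 per day, hence T = 2π/ω ≈ 12.6 days.

T ≈ 12.6 days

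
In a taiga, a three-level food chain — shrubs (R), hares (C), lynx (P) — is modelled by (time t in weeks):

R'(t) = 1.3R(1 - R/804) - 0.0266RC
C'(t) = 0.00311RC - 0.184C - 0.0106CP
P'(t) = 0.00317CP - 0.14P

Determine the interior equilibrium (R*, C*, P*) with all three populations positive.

R* ≈ 77.5, C* ≈ 44.2, P* ≈ 5.37

From dP/dt = 0: 0.00317C* = 0.14, so C* = 44.2.
From dR/dt = 0: 1.3(1 - R*/804) = 0.0266·44.2, giving R* = 804·(1 - 0.904) = 77.5.
From dC/dt = 0: 0.00311·77.5 - 0.184 = 0.0106P*, so P* = 0.0569/0.0106 = 5.37.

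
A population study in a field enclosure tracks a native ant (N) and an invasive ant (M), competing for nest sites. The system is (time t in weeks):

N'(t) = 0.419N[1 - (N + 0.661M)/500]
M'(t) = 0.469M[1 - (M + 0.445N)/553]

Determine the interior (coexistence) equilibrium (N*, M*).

Setting both brackets to zero gives the nullclines N + 0.661M = 500 and 0.445N + M = 553.
Substituting M = 553 - 0.445N into the first: N(1 - 0.661·0.445) = 500 - 0.661·553.
So N* = 134/0.706 = 191, and then M* = 553 - 0.445·191 = 468.

N* ≈ 191, M* ≈ 468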